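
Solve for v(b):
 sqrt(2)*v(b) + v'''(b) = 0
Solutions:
 v(b) = C3*exp(-2^(1/6)*b) + (C1*sin(2^(1/6)*sqrt(3)*b/2) + C2*cos(2^(1/6)*sqrt(3)*b/2))*exp(2^(1/6)*b/2)


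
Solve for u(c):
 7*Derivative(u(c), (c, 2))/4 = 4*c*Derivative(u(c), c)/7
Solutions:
 u(c) = C1 + C2*erfi(2*sqrt(2)*c/7)


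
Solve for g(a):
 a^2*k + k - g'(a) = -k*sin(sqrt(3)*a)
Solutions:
 g(a) = C1 + a^3*k/3 + a*k - sqrt(3)*k*cos(sqrt(3)*a)/3


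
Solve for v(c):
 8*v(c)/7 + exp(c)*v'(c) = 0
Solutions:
 v(c) = C1*exp(8*exp(-c)/7)


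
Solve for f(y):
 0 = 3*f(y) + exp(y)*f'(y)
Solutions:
 f(y) = C1*exp(3*exp(-y))


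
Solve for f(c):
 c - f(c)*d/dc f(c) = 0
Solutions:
 f(c) = -sqrt(C1 + c^2)
 f(c) = sqrt(C1 + c^2)


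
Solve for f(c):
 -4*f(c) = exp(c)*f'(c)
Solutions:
 f(c) = C1*exp(4*exp(-c))


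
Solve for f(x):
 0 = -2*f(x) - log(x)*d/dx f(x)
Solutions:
 f(x) = C1*exp(-2*li(x))


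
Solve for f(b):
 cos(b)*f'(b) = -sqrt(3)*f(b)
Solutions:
 f(b) = C1*(sin(b) - 1)^(sqrt(3)/2)/(sin(b) + 1)^(sqrt(3)/2)


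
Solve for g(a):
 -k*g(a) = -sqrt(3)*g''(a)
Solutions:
 g(a) = C1*exp(-3^(3/4)*a*sqrt(k)/3) + C2*exp(3^(3/4)*a*sqrt(k)/3)


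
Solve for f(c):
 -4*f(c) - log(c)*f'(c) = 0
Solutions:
 f(c) = C1*exp(-4*li(c))


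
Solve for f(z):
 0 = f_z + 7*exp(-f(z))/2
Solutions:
 f(z) = log(C1 - 7*z/2)


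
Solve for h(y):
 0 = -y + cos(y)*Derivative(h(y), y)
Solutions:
 h(y) = C1 + Integral(y/cos(y), y)


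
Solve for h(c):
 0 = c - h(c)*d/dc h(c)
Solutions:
 h(c) = -sqrt(C1 + c^2)
 h(c) = sqrt(C1 + c^2)


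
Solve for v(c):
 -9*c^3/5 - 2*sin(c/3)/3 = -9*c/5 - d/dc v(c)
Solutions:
 v(c) = C1 + 9*c^4/20 - 9*c^2/10 - 2*cos(c/3)


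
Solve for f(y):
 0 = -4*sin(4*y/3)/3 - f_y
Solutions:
 f(y) = C1 + cos(4*y/3)


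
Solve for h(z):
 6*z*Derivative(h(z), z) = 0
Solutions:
 h(z) = C1


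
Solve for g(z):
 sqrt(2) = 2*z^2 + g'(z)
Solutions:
 g(z) = C1 - 2*z^3/3 + sqrt(2)*z


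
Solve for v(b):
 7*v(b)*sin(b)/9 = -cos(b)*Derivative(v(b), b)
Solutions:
 v(b) = C1*cos(b)^(7/9)


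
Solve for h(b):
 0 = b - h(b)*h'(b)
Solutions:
 h(b) = -sqrt(C1 + b^2)
 h(b) = sqrt(C1 + b^2)


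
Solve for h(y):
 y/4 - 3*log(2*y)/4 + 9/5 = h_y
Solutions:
 h(y) = C1 + y^2/8 - 3*y*log(y)/4 - 3*y*log(2)/4 + 51*y/20


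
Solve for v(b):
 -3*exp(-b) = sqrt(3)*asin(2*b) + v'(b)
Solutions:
 v(b) = C1 - sqrt(3)*b*asin(2*b) - sqrt(3)*sqrt(1 - 4*b^2)/2 + 3*exp(-b)


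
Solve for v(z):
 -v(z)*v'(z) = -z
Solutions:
 v(z) = -sqrt(C1 + z^2)
 v(z) = sqrt(C1 + z^2)


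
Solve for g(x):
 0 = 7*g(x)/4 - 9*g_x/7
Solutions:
 g(x) = C1*exp(49*x/36)


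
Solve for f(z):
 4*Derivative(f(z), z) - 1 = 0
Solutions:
 f(z) = C1 + z/4


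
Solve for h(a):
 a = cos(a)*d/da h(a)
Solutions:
 h(a) = C1 + Integral(a/cos(a), a)


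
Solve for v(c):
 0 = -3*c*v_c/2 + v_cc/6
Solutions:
 v(c) = C1 + C2*erfi(3*sqrt(2)*c/2)


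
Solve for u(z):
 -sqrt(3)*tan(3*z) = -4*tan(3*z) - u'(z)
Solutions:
 u(z) = C1 - sqrt(3)*log(cos(3*z))/3 + 4*log(cos(3*z))/3


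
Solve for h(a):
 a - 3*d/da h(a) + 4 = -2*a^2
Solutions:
 h(a) = C1 + 2*a^3/9 + a^2/6 + 4*a/3


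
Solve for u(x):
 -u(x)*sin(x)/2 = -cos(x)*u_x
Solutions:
 u(x) = C1/sqrt(cos(x))


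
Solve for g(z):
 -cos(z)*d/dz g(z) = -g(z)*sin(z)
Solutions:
 g(z) = C1/cos(z)


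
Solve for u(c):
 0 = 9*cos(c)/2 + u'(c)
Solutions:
 u(c) = C1 - 9*sin(c)/2


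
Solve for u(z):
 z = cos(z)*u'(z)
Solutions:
 u(z) = C1 + Integral(z/cos(z), z)


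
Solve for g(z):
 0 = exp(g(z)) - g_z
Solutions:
 g(z) = log(-1/(C1 + z))


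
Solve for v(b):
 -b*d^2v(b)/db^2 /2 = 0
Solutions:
 v(b) = C1 + C2*b


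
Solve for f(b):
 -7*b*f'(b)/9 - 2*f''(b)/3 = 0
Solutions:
 f(b) = C1 + C2*erf(sqrt(21)*b/6)


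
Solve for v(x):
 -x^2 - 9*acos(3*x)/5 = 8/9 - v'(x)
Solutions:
 v(x) = C1 + x^3/3 + 9*x*acos(3*x)/5 + 8*x/9 - 3*sqrt(1 - 9*x^2)/5


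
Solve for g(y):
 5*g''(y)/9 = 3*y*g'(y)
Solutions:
 g(y) = C1 + C2*erfi(3*sqrt(30)*y/10)


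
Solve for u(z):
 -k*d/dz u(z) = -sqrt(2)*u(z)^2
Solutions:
 u(z) = -k/(C1*k + sqrt(2)*z)


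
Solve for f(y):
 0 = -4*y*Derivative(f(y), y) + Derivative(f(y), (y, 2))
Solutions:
 f(y) = C1 + C2*erfi(sqrt(2)*y)


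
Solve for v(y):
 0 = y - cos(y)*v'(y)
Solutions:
 v(y) = C1 + Integral(y/cos(y), y)


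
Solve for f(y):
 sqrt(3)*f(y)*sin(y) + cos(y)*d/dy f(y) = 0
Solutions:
 f(y) = C1*cos(y)^(sqrt(3))


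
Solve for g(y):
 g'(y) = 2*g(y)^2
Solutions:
 g(y) = -1/(C1 + 2*y)


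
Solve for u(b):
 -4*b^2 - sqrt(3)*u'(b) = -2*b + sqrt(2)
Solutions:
 u(b) = C1 - 4*sqrt(3)*b^3/9 + sqrt(3)*b^2/3 - sqrt(6)*b/3


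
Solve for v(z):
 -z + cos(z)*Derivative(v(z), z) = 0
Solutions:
 v(z) = C1 + Integral(z/cos(z), z)


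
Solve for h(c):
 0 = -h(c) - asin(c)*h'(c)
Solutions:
 h(c) = C1*exp(-Integral(1/asin(c), c))


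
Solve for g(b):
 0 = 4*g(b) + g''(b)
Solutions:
 g(b) = C1*sin(2*b) + C2*cos(2*b)


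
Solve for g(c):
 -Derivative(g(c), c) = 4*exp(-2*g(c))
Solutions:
 g(c) = log(-sqrt(C1 - 8*c))
 g(c) = log(C1 - 8*c)/2


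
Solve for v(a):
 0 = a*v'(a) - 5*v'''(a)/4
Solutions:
 v(a) = C1 + Integral(C2*airyai(10^(2/3)*a/5) + C3*airybi(10^(2/3)*a/5), a)


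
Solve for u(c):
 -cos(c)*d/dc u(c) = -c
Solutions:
 u(c) = C1 + Integral(c/cos(c), c)


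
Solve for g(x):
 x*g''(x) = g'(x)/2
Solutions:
 g(x) = C1 + C2*x^(3/2)


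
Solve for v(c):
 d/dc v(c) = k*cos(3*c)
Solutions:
 v(c) = C1 + k*sin(3*c)/3


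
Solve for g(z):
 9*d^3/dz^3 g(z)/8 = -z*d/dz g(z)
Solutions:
 g(z) = C1 + Integral(C2*airyai(-2*3^(1/3)*z/3) + C3*airybi(-2*3^(1/3)*z/3), z)


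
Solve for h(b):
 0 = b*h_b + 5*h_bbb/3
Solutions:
 h(b) = C1 + Integral(C2*airyai(-3^(1/3)*5^(2/3)*b/5) + C3*airybi(-3^(1/3)*5^(2/3)*b/5), b)


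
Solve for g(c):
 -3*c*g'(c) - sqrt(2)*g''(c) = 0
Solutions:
 g(c) = C1 + C2*erf(2^(1/4)*sqrt(3)*c/2)


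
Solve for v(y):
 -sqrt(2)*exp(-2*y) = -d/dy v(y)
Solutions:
 v(y) = C1 - sqrt(2)*exp(-2*y)/2


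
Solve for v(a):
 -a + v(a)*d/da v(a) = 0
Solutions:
 v(a) = -sqrt(C1 + a^2)
 v(a) = sqrt(C1 + a^2)


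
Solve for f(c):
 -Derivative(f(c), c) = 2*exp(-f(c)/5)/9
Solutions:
 f(c) = 5*log(C1 - 2*c/45)


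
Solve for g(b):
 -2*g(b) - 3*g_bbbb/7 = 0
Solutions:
 g(b) = (C1*sin(6^(3/4)*7^(1/4)*b/6) + C2*cos(6^(3/4)*7^(1/4)*b/6))*exp(-6^(3/4)*7^(1/4)*b/6) + (C3*sin(6^(3/4)*7^(1/4)*b/6) + C4*cos(6^(3/4)*7^(1/4)*b/6))*exp(6^(3/4)*7^(1/4)*b/6)


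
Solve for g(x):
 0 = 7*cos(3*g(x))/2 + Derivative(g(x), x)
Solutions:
 g(x) = -asin((C1 + exp(21*x))/(C1 - exp(21*x)))/3 + pi/3
 g(x) = asin((C1 + exp(21*x))/(C1 - exp(21*x)))/3


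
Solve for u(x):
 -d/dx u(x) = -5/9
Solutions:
 u(x) = C1 + 5*x/9


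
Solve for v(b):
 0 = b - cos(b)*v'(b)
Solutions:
 v(b) = C1 + Integral(b/cos(b), b)


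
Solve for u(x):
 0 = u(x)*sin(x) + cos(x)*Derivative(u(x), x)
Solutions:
 u(x) = C1*cos(x)


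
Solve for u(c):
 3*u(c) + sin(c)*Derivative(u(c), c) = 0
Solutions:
 u(c) = C1*(cos(c) + 1)^(3/2)/(cos(c) - 1)^(3/2)


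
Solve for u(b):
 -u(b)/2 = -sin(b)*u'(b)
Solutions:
 u(b) = C1*(cos(b) - 1)^(1/4)/(cos(b) + 1)^(1/4)


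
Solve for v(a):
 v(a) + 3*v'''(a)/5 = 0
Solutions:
 v(a) = C3*exp(-3^(2/3)*5^(1/3)*a/3) + (C1*sin(3^(1/6)*5^(1/3)*a/2) + C2*cos(3^(1/6)*5^(1/3)*a/2))*exp(3^(2/3)*5^(1/3)*a/6)


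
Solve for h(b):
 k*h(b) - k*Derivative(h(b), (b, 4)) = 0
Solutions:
 h(b) = C1*exp(-b) + C2*exp(b) + C3*sin(b) + C4*cos(b)


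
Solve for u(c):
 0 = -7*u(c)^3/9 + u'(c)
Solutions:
 u(c) = -3*sqrt(2)*sqrt(-1/(C1 + 7*c))/2
 u(c) = 3*sqrt(2)*sqrt(-1/(C1 + 7*c))/2


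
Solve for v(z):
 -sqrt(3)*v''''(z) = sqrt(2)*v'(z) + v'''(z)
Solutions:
 v(z) = C1 + C2*exp(z*(-4*sqrt(3) + 2*18^(1/3)/(2*sqrt(3) + 81*sqrt(6) + sqrt(-12 + (2*sqrt(3) + 81*sqrt(6))^2))^(1/3) + 12^(1/3)*(2*sqrt(3) + 81*sqrt(6) + sqrt(-12 + (2*sqrt(3) + 81*sqrt(6))^2))^(1/3))/36)*sin(2^(1/3)*3^(1/6)*z*(-2^(1/3)*3^(2/3)*(2*sqrt(3) + 81*sqrt(6) + 9*sqrt(-4/27 + (2*sqrt(3)/9 + 9*sqrt(6))^2))^(1/3) + 6/(2*sqrt(3) + 81*sqrt(6) + 9*sqrt(-4/27 + (2*sqrt(3)/9 + 9*sqrt(6))^2))^(1/3))/36) + C3*exp(z*(-4*sqrt(3) + 2*18^(1/3)/(2*sqrt(3) + 81*sqrt(6) + sqrt(-12 + (2*sqrt(3) + 81*sqrt(6))^2))^(1/3) + 12^(1/3)*(2*sqrt(3) + 81*sqrt(6) + sqrt(-12 + (2*sqrt(3) + 81*sqrt(6))^2))^(1/3))/36)*cos(2^(1/3)*3^(1/6)*z*(-2^(1/3)*3^(2/3)*(2*sqrt(3) + 81*sqrt(6) + 9*sqrt(-4/27 + (2*sqrt(3)/9 + 9*sqrt(6))^2))^(1/3) + 6/(2*sqrt(3) + 81*sqrt(6) + 9*sqrt(-4/27 + (2*sqrt(3)/9 + 9*sqrt(6))^2))^(1/3))/36) + C4*exp(-z*(2*18^(1/3)/(2*sqrt(3) + 81*sqrt(6) + sqrt(-12 + (2*sqrt(3) + 81*sqrt(6))^2))^(1/3) + 2*sqrt(3) + 12^(1/3)*(2*sqrt(3) + 81*sqrt(6) + sqrt(-12 + (2*sqrt(3) + 81*sqrt(6))^2))^(1/3))/18)


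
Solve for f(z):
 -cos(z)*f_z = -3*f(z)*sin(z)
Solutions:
 f(z) = C1/cos(z)^3


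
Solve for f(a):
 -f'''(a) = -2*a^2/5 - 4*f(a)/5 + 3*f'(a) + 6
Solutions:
 f(a) = C1*exp(5^(1/3)*a*(-5^(1/3)*(2 + sqrt(29))^(1/3) + 5/(2 + sqrt(29))^(1/3))/10)*sin(sqrt(3)*5^(1/3)*a*(5/(2 + sqrt(29))^(1/3) + 5^(1/3)*(2 + sqrt(29))^(1/3))/10) + C2*exp(5^(1/3)*a*(-5^(1/3)*(2 + sqrt(29))^(1/3) + 5/(2 + sqrt(29))^(1/3))/10)*cos(sqrt(3)*5^(1/3)*a*(5/(2 + sqrt(29))^(1/3) + 5^(1/3)*(2 + sqrt(29))^(1/3))/10) + C3*exp(5^(1/3)*a*(-1/(2 + sqrt(29))^(1/3) + 5^(1/3)*(2 + sqrt(29))^(1/3)/5)) - a^2/2 - 15*a/4 - 105/16


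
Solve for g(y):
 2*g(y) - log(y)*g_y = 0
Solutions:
 g(y) = C1*exp(2*li(y))


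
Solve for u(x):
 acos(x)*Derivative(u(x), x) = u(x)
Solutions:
 u(x) = C1*exp(Integral(1/acos(x), x))


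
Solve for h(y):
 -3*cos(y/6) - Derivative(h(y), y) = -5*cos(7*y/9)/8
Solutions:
 h(y) = C1 - 18*sin(y/6) + 45*sin(7*y/9)/56


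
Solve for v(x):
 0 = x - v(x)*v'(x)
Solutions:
 v(x) = -sqrt(C1 + x^2)
 v(x) = sqrt(C1 + x^2)


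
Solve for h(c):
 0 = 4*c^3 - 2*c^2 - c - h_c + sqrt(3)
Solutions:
 h(c) = C1 + c^4 - 2*c^3/3 - c^2/2 + sqrt(3)*c


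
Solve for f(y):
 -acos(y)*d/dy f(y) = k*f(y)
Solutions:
 f(y) = C1*exp(-k*Integral(1/acos(y), y))


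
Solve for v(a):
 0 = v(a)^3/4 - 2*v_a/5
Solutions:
 v(a) = -2*sqrt(-1/(C1 + 5*a))
 v(a) = 2*sqrt(-1/(C1 + 5*a))


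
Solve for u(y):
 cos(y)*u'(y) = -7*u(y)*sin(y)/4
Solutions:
 u(y) = C1*cos(y)^(7/4)


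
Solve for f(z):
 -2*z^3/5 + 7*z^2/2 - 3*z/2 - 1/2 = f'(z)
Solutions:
 f(z) = C1 - z^4/10 + 7*z^3/6 - 3*z^2/4 - z/2


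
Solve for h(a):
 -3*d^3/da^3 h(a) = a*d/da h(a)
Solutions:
 h(a) = C1 + Integral(C2*airyai(-3^(2/3)*a/3) + C3*airybi(-3^(2/3)*a/3), a)


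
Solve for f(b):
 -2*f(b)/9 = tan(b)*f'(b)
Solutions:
 f(b) = C1/sin(b)^(2/9)


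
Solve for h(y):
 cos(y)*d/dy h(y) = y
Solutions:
 h(y) = C1 + Integral(y/cos(y), y)


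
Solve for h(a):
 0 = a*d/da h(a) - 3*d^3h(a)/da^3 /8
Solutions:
 h(a) = C1 + Integral(C2*airyai(2*3^(2/3)*a/3) + C3*airybi(2*3^(2/3)*a/3), a)


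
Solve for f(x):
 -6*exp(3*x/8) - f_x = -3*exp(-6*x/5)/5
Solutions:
 f(x) = C1 - 16*exp(3*x/8) - exp(-6*x/5)/2


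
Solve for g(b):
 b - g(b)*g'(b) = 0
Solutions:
 g(b) = -sqrt(C1 + b^2)
 g(b) = sqrt(C1 + b^2)


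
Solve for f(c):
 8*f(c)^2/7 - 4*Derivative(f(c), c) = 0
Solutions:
 f(c) = -7/(C1 + 2*c)


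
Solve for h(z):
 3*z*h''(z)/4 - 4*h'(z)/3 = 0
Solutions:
 h(z) = C1 + C2*z^(25/9)


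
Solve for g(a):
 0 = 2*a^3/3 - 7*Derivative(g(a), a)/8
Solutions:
 g(a) = C1 + 4*a^4/21


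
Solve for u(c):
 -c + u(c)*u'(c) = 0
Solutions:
 u(c) = -sqrt(C1 + c^2)
 u(c) = sqrt(C1 + c^2)


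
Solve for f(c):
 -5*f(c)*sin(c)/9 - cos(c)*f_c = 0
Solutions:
 f(c) = C1*cos(c)^(5/9)


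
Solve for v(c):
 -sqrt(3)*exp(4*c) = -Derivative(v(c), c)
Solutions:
 v(c) = C1 + sqrt(3)*exp(4*c)/4


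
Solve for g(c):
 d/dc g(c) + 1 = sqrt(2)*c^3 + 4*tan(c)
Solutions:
 g(c) = C1 + sqrt(2)*c^4/4 - c - 4*log(cos(c))


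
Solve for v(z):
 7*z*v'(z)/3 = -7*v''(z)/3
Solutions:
 v(z) = C1 + C2*erf(sqrt(2)*z/2)


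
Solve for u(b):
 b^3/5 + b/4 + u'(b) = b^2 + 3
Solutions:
 u(b) = C1 - b^4/20 + b^3/3 - b^2/8 + 3*b


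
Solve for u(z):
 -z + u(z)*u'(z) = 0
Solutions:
 u(z) = -sqrt(C1 + z^2)
 u(z) = sqrt(C1 + z^2)


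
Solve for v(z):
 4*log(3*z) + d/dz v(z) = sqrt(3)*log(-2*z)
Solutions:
 v(z) = C1 - z*(4 - sqrt(3))*log(z) + z*(-4*log(3) - sqrt(3) + sqrt(3)*log(2) + 4 + sqrt(3)*I*pi)


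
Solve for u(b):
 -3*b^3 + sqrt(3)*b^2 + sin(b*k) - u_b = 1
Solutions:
 u(b) = C1 - 3*b^4/4 + sqrt(3)*b^3/3 - b - cos(b*k)/k


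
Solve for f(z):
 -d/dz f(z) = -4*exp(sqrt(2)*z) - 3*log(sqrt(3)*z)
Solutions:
 f(z) = C1 + 3*z*log(z) + z*(-3 + 3*log(3)/2) + 2*sqrt(2)*exp(sqrt(2)*z)


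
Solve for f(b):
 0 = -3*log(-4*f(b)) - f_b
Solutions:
 Integral(1/(log(-_y) + 2*log(2)), (_y, f(b)))/3 = C1 - b


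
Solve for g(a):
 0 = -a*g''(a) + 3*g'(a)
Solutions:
 g(a) = C1 + C2*a^4


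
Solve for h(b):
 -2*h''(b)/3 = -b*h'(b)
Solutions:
 h(b) = C1 + C2*erfi(sqrt(3)*b/2)


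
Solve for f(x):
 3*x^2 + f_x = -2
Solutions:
 f(x) = C1 - x^3 - 2*x


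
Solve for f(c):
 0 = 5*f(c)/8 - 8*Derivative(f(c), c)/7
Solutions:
 f(c) = C1*exp(35*c/64)


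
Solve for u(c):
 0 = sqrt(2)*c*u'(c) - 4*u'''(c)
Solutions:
 u(c) = C1 + Integral(C2*airyai(sqrt(2)*c/2) + C3*airybi(sqrt(2)*c/2), c)


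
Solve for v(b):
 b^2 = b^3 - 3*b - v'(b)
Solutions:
 v(b) = C1 + b^4/4 - b^3/3 - 3*b^2/2


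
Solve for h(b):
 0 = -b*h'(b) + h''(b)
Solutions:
 h(b) = C1 + C2*erfi(sqrt(2)*b/2)


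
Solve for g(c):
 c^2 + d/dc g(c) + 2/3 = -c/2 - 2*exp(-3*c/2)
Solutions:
 g(c) = C1 - c^3/3 - c^2/4 - 2*c/3 + 4*exp(-3*c/2)/3


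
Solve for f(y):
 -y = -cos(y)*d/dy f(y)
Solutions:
 f(y) = C1 + Integral(y/cos(y), y)


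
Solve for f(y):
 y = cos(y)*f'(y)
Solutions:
 f(y) = C1 + Integral(y/cos(y), y)


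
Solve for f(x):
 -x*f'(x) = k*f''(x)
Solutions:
 f(x) = C1 + C2*sqrt(k)*erf(sqrt(2)*x*sqrt(1/k)/2)


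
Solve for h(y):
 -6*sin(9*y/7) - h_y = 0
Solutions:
 h(y) = C1 + 14*cos(9*y/7)/3


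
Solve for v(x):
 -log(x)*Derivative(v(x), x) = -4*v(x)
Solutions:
 v(x) = C1*exp(4*li(x))


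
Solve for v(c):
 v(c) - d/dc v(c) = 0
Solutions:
 v(c) = C1*exp(c)


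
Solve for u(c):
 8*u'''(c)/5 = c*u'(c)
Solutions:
 u(c) = C1 + Integral(C2*airyai(5^(1/3)*c/2) + C3*airybi(5^(1/3)*c/2), c)


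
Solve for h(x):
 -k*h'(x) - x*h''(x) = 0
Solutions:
 h(x) = C1 + x^(1 - re(k))*(C2*sin(log(x)*Abs(im(k))) + C3*cos(log(x)*im(k)))


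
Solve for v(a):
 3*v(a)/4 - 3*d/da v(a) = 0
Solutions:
 v(a) = C1*exp(a/4)


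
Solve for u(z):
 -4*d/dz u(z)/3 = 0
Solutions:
 u(z) = C1


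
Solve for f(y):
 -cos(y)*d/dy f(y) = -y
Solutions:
 f(y) = C1 + Integral(y/cos(y), y)


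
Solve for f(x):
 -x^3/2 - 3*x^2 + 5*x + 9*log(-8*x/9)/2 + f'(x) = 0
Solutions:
 f(x) = C1 + x^4/8 + x^3 - 5*x^2/2 - 9*x*log(-x)/2 + x*(-27*log(2)/2 + 9/2 + 9*log(3))


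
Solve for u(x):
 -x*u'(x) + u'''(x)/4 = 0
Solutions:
 u(x) = C1 + Integral(C2*airyai(2^(2/3)*x) + C3*airybi(2^(2/3)*x), x)


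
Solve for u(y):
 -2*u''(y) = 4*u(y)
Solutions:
 u(y) = C1*sin(sqrt(2)*y) + C2*cos(sqrt(2)*y)


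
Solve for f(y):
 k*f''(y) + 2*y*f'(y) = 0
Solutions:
 f(y) = C1 + C2*sqrt(k)*erf(y*sqrt(1/k))


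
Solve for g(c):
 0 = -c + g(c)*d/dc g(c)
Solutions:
 g(c) = -sqrt(C1 + c^2)
 g(c) = sqrt(C1 + c^2)


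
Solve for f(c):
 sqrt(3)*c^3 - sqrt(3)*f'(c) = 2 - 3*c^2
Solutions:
 f(c) = C1 + c^4/4 + sqrt(3)*c^3/3 - 2*sqrt(3)*c/3


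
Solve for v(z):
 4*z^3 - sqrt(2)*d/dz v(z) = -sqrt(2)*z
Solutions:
 v(z) = C1 + sqrt(2)*z^4/2 + z^2/2


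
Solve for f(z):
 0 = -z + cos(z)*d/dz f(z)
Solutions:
 f(z) = C1 + Integral(z/cos(z), z)


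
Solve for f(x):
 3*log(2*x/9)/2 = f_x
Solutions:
 f(x) = C1 + 3*x*log(x)/2 - 3*x*log(3) - 3*x/2 + 3*x*log(2)/2


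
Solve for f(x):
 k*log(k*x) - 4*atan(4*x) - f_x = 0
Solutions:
 f(x) = C1 + k*x*(log(k*x) - 1) - 4*x*atan(4*x) + log(16*x^2 + 1)/2


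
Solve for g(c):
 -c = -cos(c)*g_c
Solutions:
 g(c) = C1 + Integral(c/cos(c), c)


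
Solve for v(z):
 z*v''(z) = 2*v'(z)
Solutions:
 v(z) = C1 + C2*z^3


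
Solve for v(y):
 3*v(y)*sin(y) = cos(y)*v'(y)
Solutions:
 v(y) = C1/cos(y)^3


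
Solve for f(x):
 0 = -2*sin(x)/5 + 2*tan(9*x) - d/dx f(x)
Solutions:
 f(x) = C1 - 2*log(cos(9*x))/9 + 2*cos(x)/5


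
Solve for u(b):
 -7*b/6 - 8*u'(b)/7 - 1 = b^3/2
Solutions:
 u(b) = C1 - 7*b^4/64 - 49*b^2/96 - 7*b/8


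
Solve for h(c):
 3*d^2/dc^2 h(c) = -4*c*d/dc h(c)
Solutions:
 h(c) = C1 + C2*erf(sqrt(6)*c/3)


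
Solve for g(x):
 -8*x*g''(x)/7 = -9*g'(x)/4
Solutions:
 g(x) = C1 + C2*x^(95/32)


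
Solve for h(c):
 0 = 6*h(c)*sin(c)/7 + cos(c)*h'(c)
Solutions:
 h(c) = C1*cos(c)^(6/7)


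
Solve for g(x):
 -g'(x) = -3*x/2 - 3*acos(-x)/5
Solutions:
 g(x) = C1 + 3*x^2/4 + 3*x*acos(-x)/5 + 3*sqrt(1 - x^2)/5


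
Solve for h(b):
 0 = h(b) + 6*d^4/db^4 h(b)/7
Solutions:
 h(b) = (C1*sin(14^(1/4)*3^(3/4)*b/6) + C2*cos(14^(1/4)*3^(3/4)*b/6))*exp(-14^(1/4)*3^(3/4)*b/6) + (C3*sin(14^(1/4)*3^(3/4)*b/6) + C4*cos(14^(1/4)*3^(3/4)*b/6))*exp(14^(1/4)*3^(3/4)*b/6)


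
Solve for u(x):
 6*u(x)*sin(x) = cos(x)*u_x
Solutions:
 u(x) = C1/cos(x)^6


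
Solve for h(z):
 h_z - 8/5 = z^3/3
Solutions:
 h(z) = C1 + z^4/12 + 8*z/5


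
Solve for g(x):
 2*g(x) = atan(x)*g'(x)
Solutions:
 g(x) = C1*exp(2*Integral(1/atan(x), x))


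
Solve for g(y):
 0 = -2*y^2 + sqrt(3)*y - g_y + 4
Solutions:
 g(y) = C1 - 2*y^3/3 + sqrt(3)*y^2/2 + 4*y


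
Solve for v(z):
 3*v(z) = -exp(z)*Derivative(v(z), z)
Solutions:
 v(z) = C1*exp(3*exp(-z))


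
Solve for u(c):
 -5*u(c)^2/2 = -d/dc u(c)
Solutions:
 u(c) = -2/(C1 + 5*c)


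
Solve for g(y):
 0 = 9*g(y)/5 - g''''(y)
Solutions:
 g(y) = C1*exp(-sqrt(3)*5^(3/4)*y/5) + C2*exp(sqrt(3)*5^(3/4)*y/5) + C3*sin(sqrt(3)*5^(3/4)*y/5) + C4*cos(sqrt(3)*5^(3/4)*y/5)


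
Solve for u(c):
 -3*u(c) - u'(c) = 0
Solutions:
 u(c) = C1*exp(-3*c)


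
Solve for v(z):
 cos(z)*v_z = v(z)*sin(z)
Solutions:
 v(z) = C1/cos(z)


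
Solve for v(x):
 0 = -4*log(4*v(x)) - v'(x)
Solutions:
 Integral(1/(log(_y) + 2*log(2)), (_y, v(x)))/4 = C1 - x


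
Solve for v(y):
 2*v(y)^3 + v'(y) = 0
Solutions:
 v(y) = -sqrt(2)*sqrt(-1/(C1 - 2*y))/2
 v(y) = sqrt(2)*sqrt(-1/(C1 - 2*y))/2


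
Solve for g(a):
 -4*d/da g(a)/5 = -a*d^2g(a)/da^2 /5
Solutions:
 g(a) = C1 + C2*a^5


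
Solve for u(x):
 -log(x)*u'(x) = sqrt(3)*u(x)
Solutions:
 u(x) = C1*exp(-sqrt(3)*li(x))


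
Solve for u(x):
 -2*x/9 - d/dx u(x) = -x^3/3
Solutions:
 u(x) = C1 + x^4/12 - x^2/9


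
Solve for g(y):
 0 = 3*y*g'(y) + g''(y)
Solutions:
 g(y) = C1 + C2*erf(sqrt(6)*y/2)


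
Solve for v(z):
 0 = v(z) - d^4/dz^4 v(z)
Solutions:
 v(z) = C1*exp(-z) + C2*exp(z) + C3*sin(z) + C4*cos(z)


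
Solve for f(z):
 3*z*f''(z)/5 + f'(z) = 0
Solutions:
 f(z) = C1 + C2/z^(2/3)


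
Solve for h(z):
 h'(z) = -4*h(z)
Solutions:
 h(z) = C1*exp(-4*z)


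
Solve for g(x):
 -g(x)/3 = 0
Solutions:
 g(x) = 0


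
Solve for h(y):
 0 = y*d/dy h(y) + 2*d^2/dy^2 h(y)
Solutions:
 h(y) = C1 + C2*erf(y/2)


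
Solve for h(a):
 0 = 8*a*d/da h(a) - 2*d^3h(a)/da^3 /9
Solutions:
 h(a) = C1 + Integral(C2*airyai(6^(2/3)*a) + C3*airybi(6^(2/3)*a), a)


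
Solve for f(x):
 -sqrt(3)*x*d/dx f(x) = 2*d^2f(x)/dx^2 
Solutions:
 f(x) = C1 + C2*erf(3^(1/4)*x/2)


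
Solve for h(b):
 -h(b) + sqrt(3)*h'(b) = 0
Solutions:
 h(b) = C1*exp(sqrt(3)*b/3)


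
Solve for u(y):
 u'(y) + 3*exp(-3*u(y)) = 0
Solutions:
 u(y) = log(C1 - 9*y)/3
 u(y) = log((-3^(1/3) - 3^(5/6)*I)*(C1 - 3*y)^(1/3)/2)
 u(y) = log((-3^(1/3) + 3^(5/6)*I)*(C1 - 3*y)^(1/3)/2)


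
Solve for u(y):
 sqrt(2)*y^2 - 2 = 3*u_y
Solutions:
 u(y) = C1 + sqrt(2)*y^3/9 - 2*y/3


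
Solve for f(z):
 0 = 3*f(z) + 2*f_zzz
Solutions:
 f(z) = C3*exp(-2^(2/3)*3^(1/3)*z/2) + (C1*sin(2^(2/3)*3^(5/6)*z/4) + C2*cos(2^(2/3)*3^(5/6)*z/4))*exp(2^(2/3)*3^(1/3)*z/4)


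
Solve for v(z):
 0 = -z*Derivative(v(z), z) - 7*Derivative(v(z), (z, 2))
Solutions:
 v(z) = C1 + C2*erf(sqrt(14)*z/14)


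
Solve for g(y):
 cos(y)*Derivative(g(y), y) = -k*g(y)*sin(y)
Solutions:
 g(y) = C1*exp(k*log(cos(y)))


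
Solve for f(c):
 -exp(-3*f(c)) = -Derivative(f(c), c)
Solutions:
 f(c) = log(C1 + 3*c)/3
 f(c) = log((-3^(1/3) - 3^(5/6)*I)*(C1 + c)^(1/3)/2)
 f(c) = log((-3^(1/3) + 3^(5/6)*I)*(C1 + c)^(1/3)/2)


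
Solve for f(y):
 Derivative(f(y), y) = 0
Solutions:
 f(y) = C1


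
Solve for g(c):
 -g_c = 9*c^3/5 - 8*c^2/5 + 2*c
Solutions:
 g(c) = C1 - 9*c^4/20 + 8*c^3/15 - c^2


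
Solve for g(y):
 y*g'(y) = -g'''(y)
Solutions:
 g(y) = C1 + Integral(C2*airyai(-y) + C3*airybi(-y), y)


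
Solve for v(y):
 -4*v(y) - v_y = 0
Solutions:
 v(y) = C1*exp(-4*y)


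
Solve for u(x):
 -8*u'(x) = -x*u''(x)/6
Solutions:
 u(x) = C1 + C2*x^49


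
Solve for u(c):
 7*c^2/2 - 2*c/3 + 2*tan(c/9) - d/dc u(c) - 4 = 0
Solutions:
 u(c) = C1 + 7*c^3/6 - c^2/3 - 4*c - 18*log(cos(c/9))


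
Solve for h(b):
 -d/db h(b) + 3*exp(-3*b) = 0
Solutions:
 h(b) = C1 - exp(-3*b)


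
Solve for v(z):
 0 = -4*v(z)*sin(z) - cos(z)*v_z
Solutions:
 v(z) = C1*cos(z)^4


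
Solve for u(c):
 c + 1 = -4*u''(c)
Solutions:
 u(c) = C1 + C2*c - c^3/24 - c^2/8


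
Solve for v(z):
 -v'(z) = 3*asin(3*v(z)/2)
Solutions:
 Integral(1/asin(3*_y/2), (_y, v(z))) = C1 - 3*z


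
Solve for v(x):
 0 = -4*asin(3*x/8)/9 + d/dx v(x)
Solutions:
 v(x) = C1 + 4*x*asin(3*x/8)/9 + 4*sqrt(64 - 9*x^2)/27


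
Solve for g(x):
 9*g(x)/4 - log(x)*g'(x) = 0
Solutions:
 g(x) = C1*exp(9*li(x)/4)


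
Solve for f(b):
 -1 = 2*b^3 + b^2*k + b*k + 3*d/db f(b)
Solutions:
 f(b) = C1 - b^4/6 - b^3*k/9 - b^2*k/6 - b/3


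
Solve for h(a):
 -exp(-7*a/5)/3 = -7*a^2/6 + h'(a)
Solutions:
 h(a) = C1 + 7*a^3/18 + 5*exp(-7*a/5)/21


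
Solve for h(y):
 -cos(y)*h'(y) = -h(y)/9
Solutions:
 h(y) = C1*(sin(y) + 1)^(1/18)/(sin(y) - 1)^(1/18)


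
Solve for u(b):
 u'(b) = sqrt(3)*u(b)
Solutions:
 u(b) = C1*exp(sqrt(3)*b)


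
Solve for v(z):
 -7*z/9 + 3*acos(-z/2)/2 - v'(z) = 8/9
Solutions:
 v(z) = C1 - 7*z^2/18 + 3*z*acos(-z/2)/2 - 8*z/9 + 3*sqrt(4 - z^2)/2


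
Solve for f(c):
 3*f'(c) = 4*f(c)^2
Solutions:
 f(c) = -3/(C1 + 4*c)


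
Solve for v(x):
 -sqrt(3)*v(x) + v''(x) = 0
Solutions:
 v(x) = C1*exp(-3^(1/4)*x) + C2*exp(3^(1/4)*x)


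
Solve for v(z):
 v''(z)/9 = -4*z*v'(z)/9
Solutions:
 v(z) = C1 + C2*erf(sqrt(2)*z)


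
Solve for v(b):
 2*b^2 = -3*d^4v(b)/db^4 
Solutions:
 v(b) = C1 + C2*b + C3*b^2 + C4*b^3 - b^6/540


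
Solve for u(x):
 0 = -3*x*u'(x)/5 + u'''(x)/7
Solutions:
 u(x) = C1 + Integral(C2*airyai(21^(1/3)*5^(2/3)*x/5) + C3*airybi(21^(1/3)*5^(2/3)*x/5), x)


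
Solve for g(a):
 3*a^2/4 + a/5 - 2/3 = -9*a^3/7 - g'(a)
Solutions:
 g(a) = C1 - 9*a^4/28 - a^3/4 - a^2/10 + 2*a/3


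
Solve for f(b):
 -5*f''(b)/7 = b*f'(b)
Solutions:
 f(b) = C1 + C2*erf(sqrt(70)*b/10)


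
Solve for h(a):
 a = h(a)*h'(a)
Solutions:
 h(a) = -sqrt(C1 + a^2)
 h(a) = sqrt(C1 + a^2)


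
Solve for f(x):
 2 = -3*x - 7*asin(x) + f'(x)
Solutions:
 f(x) = C1 + 3*x^2/2 + 7*x*asin(x) + 2*x + 7*sqrt(1 - x^2)


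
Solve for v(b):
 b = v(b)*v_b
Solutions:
 v(b) = -sqrt(C1 + b^2)
 v(b) = sqrt(C1 + b^2)


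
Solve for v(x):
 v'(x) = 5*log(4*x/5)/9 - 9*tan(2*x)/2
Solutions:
 v(x) = C1 + 5*x*log(x)/9 - 5*x*log(5)/9 - 5*x/9 + 10*x*log(2)/9 + 9*log(cos(2*x))/4


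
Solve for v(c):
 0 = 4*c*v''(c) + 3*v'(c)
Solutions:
 v(c) = C1 + C2*c^(1/4)


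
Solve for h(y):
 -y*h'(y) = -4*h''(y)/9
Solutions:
 h(y) = C1 + C2*erfi(3*sqrt(2)*y/4)


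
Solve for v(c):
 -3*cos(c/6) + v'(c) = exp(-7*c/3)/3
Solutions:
 v(c) = C1 + 18*sin(c/6) - exp(-7*c/3)/7


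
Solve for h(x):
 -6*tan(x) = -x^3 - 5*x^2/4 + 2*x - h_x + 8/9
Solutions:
 h(x) = C1 - x^4/4 - 5*x^3/12 + x^2 + 8*x/9 - 6*log(cos(x))


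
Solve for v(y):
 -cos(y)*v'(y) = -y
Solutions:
 v(y) = C1 + Integral(y/cos(y), y)


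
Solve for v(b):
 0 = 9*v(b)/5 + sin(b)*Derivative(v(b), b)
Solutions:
 v(b) = C1*(cos(b) + 1)^(9/10)/(cos(b) - 1)^(9/10)


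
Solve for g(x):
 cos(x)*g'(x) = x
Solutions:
 g(x) = C1 + Integral(x/cos(x), x)


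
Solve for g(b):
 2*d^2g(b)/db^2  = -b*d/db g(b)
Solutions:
 g(b) = C1 + C2*erf(b/2)


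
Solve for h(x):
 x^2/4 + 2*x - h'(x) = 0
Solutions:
 h(x) = C1 + x^3/12 + x^2


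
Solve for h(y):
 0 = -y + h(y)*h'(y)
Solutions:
 h(y) = -sqrt(C1 + y^2)
 h(y) = sqrt(C1 + y^2)


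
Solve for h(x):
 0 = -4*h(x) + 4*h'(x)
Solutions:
 h(x) = C1*exp(x)


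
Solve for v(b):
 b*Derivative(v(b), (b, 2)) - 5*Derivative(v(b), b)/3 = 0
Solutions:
 v(b) = C1 + C2*b^(8/3)


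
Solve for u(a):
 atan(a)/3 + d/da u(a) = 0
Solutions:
 u(a) = C1 - a*atan(a)/3 + log(a^2 + 1)/6


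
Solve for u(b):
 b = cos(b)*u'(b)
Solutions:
 u(b) = C1 + Integral(b/cos(b), b)


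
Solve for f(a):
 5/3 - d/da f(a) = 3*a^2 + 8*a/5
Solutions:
 f(a) = C1 - a^3 - 4*a^2/5 + 5*a/3


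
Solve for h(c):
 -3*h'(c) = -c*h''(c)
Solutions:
 h(c) = C1 + C2*c^4


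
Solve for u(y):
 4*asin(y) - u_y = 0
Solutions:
 u(y) = C1 + 4*y*asin(y) + 4*sqrt(1 - y^2)


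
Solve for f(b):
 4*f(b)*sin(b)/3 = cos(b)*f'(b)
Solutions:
 f(b) = C1/cos(b)^(4/3)


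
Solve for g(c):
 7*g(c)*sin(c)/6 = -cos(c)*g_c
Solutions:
 g(c) = C1*cos(c)^(7/6)


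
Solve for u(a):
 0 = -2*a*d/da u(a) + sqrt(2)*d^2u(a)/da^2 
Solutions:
 u(a) = C1 + C2*erfi(2^(3/4)*a/2)


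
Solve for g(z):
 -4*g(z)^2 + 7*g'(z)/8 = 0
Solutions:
 g(z) = -7/(C1 + 32*z)


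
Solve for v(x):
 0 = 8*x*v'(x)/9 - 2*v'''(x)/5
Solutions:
 v(x) = C1 + Integral(C2*airyai(60^(1/3)*x/3) + C3*airybi(60^(1/3)*x/3), x)


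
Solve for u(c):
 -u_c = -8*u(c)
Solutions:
 u(c) = C1*exp(8*c)


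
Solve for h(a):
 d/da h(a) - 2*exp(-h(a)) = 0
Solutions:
 h(a) = log(C1 + 2*a)


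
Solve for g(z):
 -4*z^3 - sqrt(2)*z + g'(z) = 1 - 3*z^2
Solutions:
 g(z) = C1 + z^4 - z^3 + sqrt(2)*z^2/2 + z


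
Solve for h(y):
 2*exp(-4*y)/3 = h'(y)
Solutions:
 h(y) = C1 - exp(-4*y)/6


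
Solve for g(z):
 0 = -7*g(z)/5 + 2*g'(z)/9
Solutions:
 g(z) = C1*exp(63*z/10)


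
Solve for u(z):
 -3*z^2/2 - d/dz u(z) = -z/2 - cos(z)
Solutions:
 u(z) = C1 - z^3/2 + z^2/4 + sin(z)


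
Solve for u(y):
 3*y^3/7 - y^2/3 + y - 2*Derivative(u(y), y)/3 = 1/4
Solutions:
 u(y) = C1 + 9*y^4/56 - y^3/6 + 3*y^2/4 - 3*y/8


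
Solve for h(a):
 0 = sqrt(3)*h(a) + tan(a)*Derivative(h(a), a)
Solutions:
 h(a) = C1/sin(a)^(sqrt(3))


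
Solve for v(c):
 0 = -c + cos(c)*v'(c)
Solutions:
 v(c) = C1 + Integral(c/cos(c), c)


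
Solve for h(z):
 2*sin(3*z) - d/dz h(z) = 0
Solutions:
 h(z) = C1 - 2*cos(3*z)/3


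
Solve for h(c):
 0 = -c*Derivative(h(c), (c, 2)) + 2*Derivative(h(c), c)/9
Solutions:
 h(c) = C1 + C2*c^(11/9)


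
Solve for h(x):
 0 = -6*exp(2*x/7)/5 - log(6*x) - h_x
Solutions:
 h(x) = C1 - x*log(x) + x*(1 - log(6)) - 21*exp(2*x/7)/5


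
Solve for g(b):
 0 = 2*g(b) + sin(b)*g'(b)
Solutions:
 g(b) = C1*(cos(b) + 1)/(cos(b) - 1)


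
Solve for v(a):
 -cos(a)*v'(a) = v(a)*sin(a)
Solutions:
 v(a) = C1*cos(a)


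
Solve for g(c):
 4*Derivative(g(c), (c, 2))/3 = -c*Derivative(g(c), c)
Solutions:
 g(c) = C1 + C2*erf(sqrt(6)*c/4)


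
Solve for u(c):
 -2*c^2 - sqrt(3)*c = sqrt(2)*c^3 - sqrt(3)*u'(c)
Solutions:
 u(c) = C1 + sqrt(6)*c^4/12 + 2*sqrt(3)*c^3/9 + c^2/2


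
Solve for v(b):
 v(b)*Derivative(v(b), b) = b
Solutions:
 v(b) = -sqrt(C1 + b^2)
 v(b) = sqrt(C1 + b^2)


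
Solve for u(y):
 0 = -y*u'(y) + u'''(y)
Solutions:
 u(y) = C1 + Integral(C2*airyai(y) + C3*airybi(y), y)


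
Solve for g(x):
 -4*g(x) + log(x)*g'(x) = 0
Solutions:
 g(x) = C1*exp(4*li(x))


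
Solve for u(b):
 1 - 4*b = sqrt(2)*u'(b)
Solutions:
 u(b) = C1 - sqrt(2)*b^2 + sqrt(2)*b/2


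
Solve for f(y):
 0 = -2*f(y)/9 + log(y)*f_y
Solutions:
 f(y) = C1*exp(2*li(y)/9)


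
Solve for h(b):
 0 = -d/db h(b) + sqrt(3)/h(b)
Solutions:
 h(b) = -sqrt(C1 + 2*sqrt(3)*b)
 h(b) = sqrt(C1 + 2*sqrt(3)*b)


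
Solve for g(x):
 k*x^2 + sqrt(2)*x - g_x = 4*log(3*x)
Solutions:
 g(x) = C1 + k*x^3/3 + sqrt(2)*x^2/2 - 4*x*log(x) - x*log(81) + 4*x


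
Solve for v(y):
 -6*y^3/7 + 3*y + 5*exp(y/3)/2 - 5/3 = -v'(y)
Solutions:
 v(y) = C1 + 3*y^4/14 - 3*y^2/2 + 5*y/3 - 15*exp(y/3)/2


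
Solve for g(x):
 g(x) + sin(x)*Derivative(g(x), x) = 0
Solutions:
 g(x) = C1*sqrt(cos(x) + 1)/sqrt(cos(x) - 1)


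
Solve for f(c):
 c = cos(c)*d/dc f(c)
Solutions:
 f(c) = C1 + Integral(c/cos(c), c)


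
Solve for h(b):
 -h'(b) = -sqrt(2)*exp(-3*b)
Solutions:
 h(b) = C1 - sqrt(2)*exp(-3*b)/3


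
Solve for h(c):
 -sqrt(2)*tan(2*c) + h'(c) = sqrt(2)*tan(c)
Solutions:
 h(c) = C1 - sqrt(2)*log(cos(c)) - sqrt(2)*log(cos(2*c))/2


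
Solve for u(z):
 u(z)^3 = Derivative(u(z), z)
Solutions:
 u(z) = -sqrt(2)*sqrt(-1/(C1 + z))/2
 u(z) = sqrt(2)*sqrt(-1/(C1 + z))/2


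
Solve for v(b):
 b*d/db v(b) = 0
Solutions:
 v(b) = C1


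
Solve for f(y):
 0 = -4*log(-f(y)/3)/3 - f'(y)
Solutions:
 3*Integral(1/(log(-_y) - log(3)), (_y, f(y)))/4 = C1 - y


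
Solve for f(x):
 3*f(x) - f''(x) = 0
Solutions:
 f(x) = C1*exp(-sqrt(3)*x) + C2*exp(sqrt(3)*x)


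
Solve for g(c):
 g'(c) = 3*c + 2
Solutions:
 g(c) = C1 + 3*c^2/2 + 2*c


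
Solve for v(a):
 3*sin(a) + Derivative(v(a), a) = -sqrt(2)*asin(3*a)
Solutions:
 v(a) = C1 - sqrt(2)*(a*asin(3*a) + sqrt(1 - 9*a^2)/3) + 3*cos(a)


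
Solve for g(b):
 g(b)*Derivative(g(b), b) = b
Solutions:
 g(b) = -sqrt(C1 + b^2)
 g(b) = sqrt(C1 + b^2)


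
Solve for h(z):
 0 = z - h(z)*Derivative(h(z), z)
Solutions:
 h(z) = -sqrt(C1 + z^2)
 h(z) = sqrt(C1 + z^2)


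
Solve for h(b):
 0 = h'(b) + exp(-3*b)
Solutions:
 h(b) = C1 + exp(-3*b)/3


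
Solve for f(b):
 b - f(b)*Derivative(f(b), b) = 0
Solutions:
 f(b) = -sqrt(C1 + b^2)
 f(b) = sqrt(C1 + b^2)


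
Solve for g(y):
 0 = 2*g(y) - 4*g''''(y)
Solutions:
 g(y) = C1*exp(-2^(3/4)*y/2) + C2*exp(2^(3/4)*y/2) + C3*sin(2^(3/4)*y/2) + C4*cos(2^(3/4)*y/2)


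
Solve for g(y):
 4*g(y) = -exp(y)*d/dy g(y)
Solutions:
 g(y) = C1*exp(4*exp(-y))


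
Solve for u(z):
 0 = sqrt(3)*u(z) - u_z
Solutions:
 u(z) = C1*exp(sqrt(3)*z)


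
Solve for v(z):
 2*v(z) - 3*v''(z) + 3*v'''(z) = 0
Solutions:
 v(z) = C1*exp(z*((3*sqrt(7) + 8)^(-1/3) + 2 + (3*sqrt(7) + 8)^(1/3))/6)*sin(sqrt(3)*z*(-(3*sqrt(7) + 8)^(1/3) + (3*sqrt(7) + 8)^(-1/3))/6) + C2*exp(z*((3*sqrt(7) + 8)^(-1/3) + 2 + (3*sqrt(7) + 8)^(1/3))/6)*cos(sqrt(3)*z*(-(3*sqrt(7) + 8)^(1/3) + (3*sqrt(7) + 8)^(-1/3))/6) + C3*exp(z*(-(3*sqrt(7) + 8)^(1/3) - 1/(3*sqrt(7) + 8)^(1/3) + 1)/3)


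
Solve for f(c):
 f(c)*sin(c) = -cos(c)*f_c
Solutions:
 f(c) = C1*cos(c)


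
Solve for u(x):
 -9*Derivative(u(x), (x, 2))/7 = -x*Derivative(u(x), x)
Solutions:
 u(x) = C1 + C2*erfi(sqrt(14)*x/6)


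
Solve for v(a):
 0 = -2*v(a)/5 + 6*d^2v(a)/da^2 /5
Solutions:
 v(a) = C1*exp(-sqrt(3)*a/3) + C2*exp(sqrt(3)*a/3)


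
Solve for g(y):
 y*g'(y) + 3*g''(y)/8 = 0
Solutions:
 g(y) = C1 + C2*erf(2*sqrt(3)*y/3)


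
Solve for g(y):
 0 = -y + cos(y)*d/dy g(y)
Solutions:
 g(y) = C1 + Integral(y/cos(y), y)


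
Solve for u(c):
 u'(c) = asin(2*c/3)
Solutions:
 u(c) = C1 + c*asin(2*c/3) + sqrt(9 - 4*c^2)/2


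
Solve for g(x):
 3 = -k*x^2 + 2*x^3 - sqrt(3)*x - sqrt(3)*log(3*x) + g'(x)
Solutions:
 g(x) = C1 + k*x^3/3 - x^4/2 + sqrt(3)*x^2/2 + sqrt(3)*x*log(x) - sqrt(3)*x + sqrt(3)*x*log(3) + 3*x


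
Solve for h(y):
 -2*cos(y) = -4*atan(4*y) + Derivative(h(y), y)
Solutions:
 h(y) = C1 + 4*y*atan(4*y) - log(16*y^2 + 1)/2 - 2*sin(y)


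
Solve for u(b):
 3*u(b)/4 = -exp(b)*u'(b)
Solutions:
 u(b) = C1*exp(3*exp(-b)/4)


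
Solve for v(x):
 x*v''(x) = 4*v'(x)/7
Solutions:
 v(x) = C1 + C2*x^(11/7)


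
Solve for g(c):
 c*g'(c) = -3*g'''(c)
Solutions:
 g(c) = C1 + Integral(C2*airyai(-3^(2/3)*c/3) + C3*airybi(-3^(2/3)*c/3), c)


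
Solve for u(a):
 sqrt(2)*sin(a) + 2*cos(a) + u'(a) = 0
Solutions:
 u(a) = C1 - 2*sin(a) + sqrt(2)*cos(a)


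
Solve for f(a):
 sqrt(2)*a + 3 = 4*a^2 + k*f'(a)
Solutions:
 f(a) = C1 - 4*a^3/(3*k) + sqrt(2)*a^2/(2*k) + 3*a/k


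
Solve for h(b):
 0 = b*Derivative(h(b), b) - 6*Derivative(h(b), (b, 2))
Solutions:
 h(b) = C1 + C2*erfi(sqrt(3)*b/6)


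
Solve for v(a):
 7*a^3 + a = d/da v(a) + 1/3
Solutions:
 v(a) = C1 + 7*a^4/4 + a^2/2 - a/3


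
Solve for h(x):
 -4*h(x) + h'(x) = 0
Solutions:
 h(x) = C1*exp(4*x)


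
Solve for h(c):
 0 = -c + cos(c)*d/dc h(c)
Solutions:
 h(c) = C1 + Integral(c/cos(c), c)


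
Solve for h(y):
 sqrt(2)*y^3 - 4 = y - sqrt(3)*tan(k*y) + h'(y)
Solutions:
 h(y) = C1 + sqrt(2)*y^4/4 - y^2/2 - 4*y + sqrt(3)*Piecewise((-log(cos(k*y))/k, Ne(k, 0)), (0, True))


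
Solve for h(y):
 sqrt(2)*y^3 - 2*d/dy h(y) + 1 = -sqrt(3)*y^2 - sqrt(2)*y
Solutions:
 h(y) = C1 + sqrt(2)*y^4/8 + sqrt(3)*y^3/6 + sqrt(2)*y^2/4 + y/2


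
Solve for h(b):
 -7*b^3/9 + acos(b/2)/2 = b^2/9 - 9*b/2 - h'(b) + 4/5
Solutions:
 h(b) = C1 + 7*b^4/36 + b^3/27 - 9*b^2/4 - b*acos(b/2)/2 + 4*b/5 + sqrt(4 - b^2)/2


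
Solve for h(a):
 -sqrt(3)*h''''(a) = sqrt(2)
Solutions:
 h(a) = C1 + C2*a + C3*a^2 + C4*a^3 - sqrt(6)*a^4/72


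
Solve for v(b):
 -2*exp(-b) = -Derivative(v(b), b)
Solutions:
 v(b) = C1 - 2*exp(-b)


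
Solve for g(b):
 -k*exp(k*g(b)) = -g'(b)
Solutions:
 g(b) = Piecewise((log(-1/(C1*k + b*k^2))/k, Ne(k, 0)), (nan, True))
 g(b) = Piecewise((C1 + b*k, Eq(k, 0)), (nan, True))


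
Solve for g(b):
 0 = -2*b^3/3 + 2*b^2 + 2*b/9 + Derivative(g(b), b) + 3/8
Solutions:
 g(b) = C1 + b^4/6 - 2*b^3/3 - b^2/9 - 3*b/8


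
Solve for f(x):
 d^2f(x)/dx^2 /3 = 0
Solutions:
 f(x) = C1 + C2*x


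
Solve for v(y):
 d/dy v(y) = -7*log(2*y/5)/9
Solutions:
 v(y) = C1 - 7*y*log(y)/9 - 7*y*log(2)/9 + 7*y/9 + 7*y*log(5)/9


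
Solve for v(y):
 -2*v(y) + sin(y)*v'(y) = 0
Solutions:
 v(y) = C1*(cos(y) - 1)/(cos(y) + 1)


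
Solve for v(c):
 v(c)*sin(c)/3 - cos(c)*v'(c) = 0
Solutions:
 v(c) = C1/cos(c)^(1/3)


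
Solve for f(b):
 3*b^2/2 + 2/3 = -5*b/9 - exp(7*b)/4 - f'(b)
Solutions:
 f(b) = C1 - b^3/2 - 5*b^2/18 - 2*b/3 - exp(7*b)/28


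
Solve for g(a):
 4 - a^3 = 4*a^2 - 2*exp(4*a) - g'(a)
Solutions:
 g(a) = C1 + a^4/4 + 4*a^3/3 - 4*a - exp(4*a)/2


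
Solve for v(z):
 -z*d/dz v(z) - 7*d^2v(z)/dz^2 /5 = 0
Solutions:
 v(z) = C1 + C2*erf(sqrt(70)*z/14)


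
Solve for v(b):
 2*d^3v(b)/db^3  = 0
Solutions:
 v(b) = C1 + C2*b + C3*b^2


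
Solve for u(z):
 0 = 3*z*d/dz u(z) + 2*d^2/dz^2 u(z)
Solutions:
 u(z) = C1 + C2*erf(sqrt(3)*z/2)


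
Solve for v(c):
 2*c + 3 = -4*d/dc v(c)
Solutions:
 v(c) = C1 - c^2/4 - 3*c/4


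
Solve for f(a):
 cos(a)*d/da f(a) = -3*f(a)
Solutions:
 f(a) = C1*(sin(a) - 1)^(3/2)/(sin(a) + 1)^(3/2)


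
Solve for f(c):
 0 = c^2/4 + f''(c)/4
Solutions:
 f(c) = C1 + C2*c - c^4/12


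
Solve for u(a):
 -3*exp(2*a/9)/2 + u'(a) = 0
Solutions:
 u(a) = C1 + 27*exp(2*a/9)/4


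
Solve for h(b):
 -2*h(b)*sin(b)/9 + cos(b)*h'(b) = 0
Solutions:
 h(b) = C1/cos(b)^(2/9)


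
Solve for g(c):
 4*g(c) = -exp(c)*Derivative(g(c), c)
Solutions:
 g(c) = C1*exp(4*exp(-c))


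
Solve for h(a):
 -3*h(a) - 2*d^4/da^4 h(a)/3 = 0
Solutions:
 h(a) = (C1*sin(2^(1/4)*sqrt(3)*a/2) + C2*cos(2^(1/4)*sqrt(3)*a/2))*exp(-2^(1/4)*sqrt(3)*a/2) + (C3*sin(2^(1/4)*sqrt(3)*a/2) + C4*cos(2^(1/4)*sqrt(3)*a/2))*exp(2^(1/4)*sqrt(3)*a/2)


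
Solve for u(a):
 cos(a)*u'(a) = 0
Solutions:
 u(a) = C1


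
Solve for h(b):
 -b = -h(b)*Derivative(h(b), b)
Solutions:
 h(b) = -sqrt(C1 + b^2)
 h(b) = sqrt(C1 + b^2)


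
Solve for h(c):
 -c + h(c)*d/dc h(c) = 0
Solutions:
 h(c) = -sqrt(C1 + c^2)
 h(c) = sqrt(C1 + c^2)


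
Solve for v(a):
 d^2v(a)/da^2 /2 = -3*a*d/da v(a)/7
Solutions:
 v(a) = C1 + C2*erf(sqrt(21)*a/7)


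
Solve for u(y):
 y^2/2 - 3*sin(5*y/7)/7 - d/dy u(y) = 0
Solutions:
 u(y) = C1 + y^3/6 + 3*cos(5*y/7)/5


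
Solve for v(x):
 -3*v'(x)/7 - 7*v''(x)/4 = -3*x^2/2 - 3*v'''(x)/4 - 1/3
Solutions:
 v(x) = C1 + C2*exp(x*(49 - sqrt(3409))/42) + C3*exp(x*(49 + sqrt(3409))/42) + 7*x^3/6 - 343*x^2/24 + 18683*x/144


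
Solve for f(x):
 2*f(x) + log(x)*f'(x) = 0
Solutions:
 f(x) = C1*exp(-2*li(x))


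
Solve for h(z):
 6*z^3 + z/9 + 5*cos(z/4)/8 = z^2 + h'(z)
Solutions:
 h(z) = C1 + 3*z^4/2 - z^3/3 + z^2/18 + 5*sin(z/4)/2


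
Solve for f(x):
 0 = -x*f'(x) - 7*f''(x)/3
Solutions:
 f(x) = C1 + C2*erf(sqrt(42)*x/14)


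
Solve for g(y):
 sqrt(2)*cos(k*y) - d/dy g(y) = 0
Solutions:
 g(y) = C1 + sqrt(2)*sin(k*y)/k


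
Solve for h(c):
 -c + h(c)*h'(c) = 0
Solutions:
 h(c) = -sqrt(C1 + c^2)
 h(c) = sqrt(C1 + c^2)


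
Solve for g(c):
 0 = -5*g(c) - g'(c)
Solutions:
 g(c) = C1*exp(-5*c)


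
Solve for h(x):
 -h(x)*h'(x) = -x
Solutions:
 h(x) = -sqrt(C1 + x^2)
 h(x) = sqrt(C1 + x^2)


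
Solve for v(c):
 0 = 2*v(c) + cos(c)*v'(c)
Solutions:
 v(c) = C1*(sin(c) - 1)/(sin(c) + 1)


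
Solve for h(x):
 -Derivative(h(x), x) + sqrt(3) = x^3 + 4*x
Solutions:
 h(x) = C1 - x^4/4 - 2*x^2 + sqrt(3)*x


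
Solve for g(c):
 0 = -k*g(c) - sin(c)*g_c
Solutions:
 g(c) = C1*exp(k*(-log(cos(c) - 1) + log(cos(c) + 1))/2)


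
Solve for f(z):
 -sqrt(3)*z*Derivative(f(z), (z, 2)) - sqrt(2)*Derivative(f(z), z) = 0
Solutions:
 f(z) = C1 + C2*z^(1 - sqrt(6)/3)


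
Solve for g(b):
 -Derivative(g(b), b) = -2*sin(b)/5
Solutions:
 g(b) = C1 - 2*cos(b)/5


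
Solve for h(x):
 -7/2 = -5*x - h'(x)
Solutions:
 h(x) = C1 - 5*x^2/2 + 7*x/2


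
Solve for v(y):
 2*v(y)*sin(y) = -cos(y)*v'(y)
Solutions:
 v(y) = C1*cos(y)^2


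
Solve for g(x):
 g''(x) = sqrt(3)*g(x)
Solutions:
 g(x) = C1*exp(-3^(1/4)*x) + C2*exp(3^(1/4)*x)


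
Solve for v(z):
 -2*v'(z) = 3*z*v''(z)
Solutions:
 v(z) = C1 + C2*z^(1/3)


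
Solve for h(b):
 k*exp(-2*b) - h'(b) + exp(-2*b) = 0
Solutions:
 h(b) = C1 - k*exp(-2*b)/2 - exp(-2*b)/2


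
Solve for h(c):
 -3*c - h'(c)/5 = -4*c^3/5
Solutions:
 h(c) = C1 + c^4 - 15*c^2/2


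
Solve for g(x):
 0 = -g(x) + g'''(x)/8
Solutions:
 g(x) = C3*exp(2*x) + (C1*sin(sqrt(3)*x) + C2*cos(sqrt(3)*x))*exp(-x)


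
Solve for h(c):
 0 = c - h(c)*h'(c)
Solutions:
 h(c) = -sqrt(C1 + c^2)
 h(c) = sqrt(C1 + c^2)


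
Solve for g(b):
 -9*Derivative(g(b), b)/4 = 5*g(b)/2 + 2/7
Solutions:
 g(b) = C1*exp(-10*b/9) - 4/35


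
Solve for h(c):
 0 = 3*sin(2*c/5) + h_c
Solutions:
 h(c) = C1 + 15*cos(2*c/5)/2


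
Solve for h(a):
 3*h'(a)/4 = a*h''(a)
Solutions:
 h(a) = C1 + C2*a^(7/4)


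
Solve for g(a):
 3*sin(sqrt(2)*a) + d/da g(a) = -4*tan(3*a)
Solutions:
 g(a) = C1 + 4*log(cos(3*a))/3 + 3*sqrt(2)*cos(sqrt(2)*a)/2
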